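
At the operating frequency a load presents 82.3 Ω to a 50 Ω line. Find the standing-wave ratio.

For a purely resistive load, VSWR = R_L/Z_0 or Z_0/R_L (whichever > 1) = 82.3/50

VSWR ≈ 1.65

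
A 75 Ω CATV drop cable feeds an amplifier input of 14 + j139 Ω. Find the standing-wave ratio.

VSWR ≈ 23.9

Γ = (Z_L − Z_0)/(Z_L + Z_0) = (-61 + j139)/(89 + j139)
|Γ| = 152/165 = 0.92
VSWR = (1 + |Γ|)/(1 − |Γ|) = 1.92/0.0803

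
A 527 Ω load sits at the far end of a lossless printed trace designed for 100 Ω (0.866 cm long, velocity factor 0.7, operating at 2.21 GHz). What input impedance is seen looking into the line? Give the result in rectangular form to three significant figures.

λ = v/f = 0.7·c / 2.21 GHz = 0.095 m
βl = 2π·l/λ = 2π × 0.0911 = 32.8°
tan(βl) = tan(32.8°) = 0.645
Z_in = Z_0·(Z_L + jZ_0·tanβl)/(Z_0 + jZ_L·tanβl)
     = 100·(527 + j64.5)/(100 + j340)

Z_in ≈ 59.5 − j138 Ω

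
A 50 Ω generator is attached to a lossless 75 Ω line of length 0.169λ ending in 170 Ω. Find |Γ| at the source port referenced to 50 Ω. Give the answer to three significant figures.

βl = 2π × 0.169 = 60.8°
tan(βl) = 1.79
Z_in = Z_0·(Z_L + jZ_0·tanβl)/(Z_0 + jZ_L·tanβl) = 40.9 − j31.8 Ω
Γ_s = (Z_in − Z_s)/(Z_in + Z_s) = (-9.09 − j31.8)/(90.9 − j31.8), |Γ_s| = 0.343

|Γ| ≈ 0.343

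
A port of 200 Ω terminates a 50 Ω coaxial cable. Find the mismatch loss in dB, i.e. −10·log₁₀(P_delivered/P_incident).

Γ = (200 − 50)/(200 + 50) = 0.6
|Γ|² = 0.36, so P_del/P_inc = 1 − |Γ|² = 0.64
ML = −10·log₁₀(1 − |Γ|²)

mismatch loss ≈ 1.94 dB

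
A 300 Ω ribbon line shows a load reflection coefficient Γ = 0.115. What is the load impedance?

Z_L = Z_0·(1 + Γ)/(1 − Γ) = 300·(1.11)/(0.885)

Z_L ≈ 378 Ω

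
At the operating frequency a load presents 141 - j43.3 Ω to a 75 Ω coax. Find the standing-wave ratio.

Γ = (Z_L − Z_0)/(Z_L + Z_0) = (66 − j43.3)/(216 − j43.3)
|Γ| = 78.9/220 = 0.358
VSWR = (1 + |Γ|)/(1 − |Γ|) = 1.36/0.642

VSWR ≈ 2.12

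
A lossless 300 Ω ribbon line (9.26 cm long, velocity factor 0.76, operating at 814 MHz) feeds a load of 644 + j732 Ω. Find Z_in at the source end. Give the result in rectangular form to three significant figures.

λ = v/f = 0.76·c / 814 MHz = 0.28 m
βl = 2π·l/λ = 2π × 0.331 = 119°
tan(βl) = tan(119°) = -1.8
Z_in = Z_0·(Z_L + jZ_0·tanβl)/(Z_0 + jZ_L·tanβl)
     = 300·(644 + j191)/(1620 − j1160)

Z_in ≈ 62 + j79.9 Ω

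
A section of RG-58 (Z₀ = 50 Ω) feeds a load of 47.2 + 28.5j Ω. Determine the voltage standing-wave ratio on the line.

Γ = (Z_L − Z_0)/(Z_L + Z_0) = (-2.8 + j28.5)/(97.2 + j28.5)
|Γ| = 28.6/101 = 0.283
VSWR = (1 + |Γ|)/(1 − |Γ|) = 1.28/0.717

VSWR ≈ 1.79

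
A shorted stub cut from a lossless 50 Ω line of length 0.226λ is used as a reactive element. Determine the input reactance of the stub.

βl = 2π × 0.226 = 81.4°
tan(βl) = 6.58
For a shorted stub, Z_in = jZ_0·tan(βl)

X_in ≈ 329 Ω (inductive)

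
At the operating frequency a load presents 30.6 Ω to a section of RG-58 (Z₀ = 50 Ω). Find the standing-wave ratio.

For a purely resistive load, VSWR = R_L/Z_0 or Z_0/R_L (whichever > 1) = 50/30.6

VSWR ≈ 1.63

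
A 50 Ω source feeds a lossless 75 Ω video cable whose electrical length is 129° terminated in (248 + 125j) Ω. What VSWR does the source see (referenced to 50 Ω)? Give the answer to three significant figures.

VSWR ≈ 3.81

tan(βl) = -1.23
Z_in = Z_0·(Z_L + jZ_0·tanβl)/(Z_0 + jZ_L·tanβl) = 24.1 + j42.7 Ω
Γ_s = (Z_in − Z_s)/(Z_in + Z_s) = (-25.9 + j42.7)/(74.1 + j42.7), |Γ_s| = 0.585
VSWR = (1 + |Γ_s|)/(1 − |Γ_s|)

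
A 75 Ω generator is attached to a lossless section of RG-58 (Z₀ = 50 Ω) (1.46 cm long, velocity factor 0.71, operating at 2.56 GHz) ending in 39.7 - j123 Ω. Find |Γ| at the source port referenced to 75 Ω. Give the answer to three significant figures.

λ = v/f = 0.71·c / 2.56 GHz = 0.0832 m
βl = 2π·l/λ = 2π × 0.175 = 63.2°
tan(βl) = 1.98
Z_in = Z_0·(Z_L + jZ_0·tanβl)/(Z_0 + jZ_L·tanβl) = 5.29 − j5.53 Ω
Γ_s = (Z_in − Z_s)/(Z_in + Z_s) = (-69.7 − j5.53)/(80.3 − j5.53), |Γ_s| = 0.869

|Γ| ≈ 0.869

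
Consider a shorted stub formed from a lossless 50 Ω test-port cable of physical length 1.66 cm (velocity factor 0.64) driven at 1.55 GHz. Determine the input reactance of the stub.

X_in ≈ 56 Ω (inductive)

λ = v/f = 0.64·c / 1.55 GHz = 0.124 m
βl = 2π·l/λ = 2π × 0.134 = 48.2°
tan(βl) = 1.12
For a shorted stub, Z_in = jZ_0·tan(βl)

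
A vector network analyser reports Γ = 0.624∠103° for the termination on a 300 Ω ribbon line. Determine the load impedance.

Z_L ≈ 110 + j218 Ω

Z_L = Z_0·(1 + Γ)/(1 − Γ) = 300·(0.86 + j0.608)/(1.14 − j0.608)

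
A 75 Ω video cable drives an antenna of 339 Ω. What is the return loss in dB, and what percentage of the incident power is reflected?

RL ≈ 3.91 dB; 40.7% of incident power reflected

Γ = (339 − 75)/(339 + 75) = 0.638
RL = −20·log₁₀(0.638) = 3.91 dB
P_refl/P_inc = |Γ|² = 0.407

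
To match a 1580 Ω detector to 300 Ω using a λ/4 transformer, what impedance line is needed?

Z_qwt ≈ 688 Ω

Z_qwt = √(Z_0·R_L) = √(300 × 1580) = √474000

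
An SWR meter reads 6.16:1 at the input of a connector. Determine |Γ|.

|Γ| ≈ 0.721

|Γ| = (S − 1)/(S + 1) = (6.16 − 1)/(6.16 + 1) = 5.16/7.16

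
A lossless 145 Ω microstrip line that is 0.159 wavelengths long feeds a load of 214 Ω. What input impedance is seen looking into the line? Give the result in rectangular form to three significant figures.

Z_in ≈ 117 − j42.4 Ω

βl = 2π × 0.159 = 57.2°
tan(βl) = tan(57.2°) = 1.55
Z_in = Z_0·(Z_L + jZ_0·tanβl)/(Z_0 + jZ_L·tanβl)
     = 145·(214 + j225)/(145 + j333)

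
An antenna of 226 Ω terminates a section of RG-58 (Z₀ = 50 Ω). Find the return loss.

Γ = (226 − 50)/(226 + 50) = 0.638
RL = −20·log₁₀|Γ| = −20·log₁₀(0.638)

RL ≈ 3.91 dB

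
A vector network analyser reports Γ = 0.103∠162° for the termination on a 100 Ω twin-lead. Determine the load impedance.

Z_L = Z_0·(1 + Γ)/(1 − Γ) = 100·(0.902 + j0.0318)/(1.1 − j0.0318)

Z_L ≈ 82 + j5.28 Ω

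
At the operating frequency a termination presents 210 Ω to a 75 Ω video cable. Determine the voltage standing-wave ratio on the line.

VSWR ≈ 2.8

Γ = (210 − 75)/(210 + 75) = 0.474
VSWR = (1 + 0.474)/(1 − 0.474)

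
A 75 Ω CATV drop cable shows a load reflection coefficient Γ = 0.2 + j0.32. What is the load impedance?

Z_L = Z_0·(1 + Γ)/(1 − Γ) = 75·(1.2 + j0.32)/(0.8 − j0.32)

Z_L ≈ 86.6 + j64.7 Ω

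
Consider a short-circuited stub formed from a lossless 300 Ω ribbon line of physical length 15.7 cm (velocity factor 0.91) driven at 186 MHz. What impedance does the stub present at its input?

λ = v/f = 0.91·c / 186 MHz = 1.47 m
βl = 2π·l/λ = 2π × 0.107 = 38.5°
tan(βl) = 0.796
For a short-circuited stub, Z_in = jZ_0·tan(βl)

Z_in ≈ +j239 Ω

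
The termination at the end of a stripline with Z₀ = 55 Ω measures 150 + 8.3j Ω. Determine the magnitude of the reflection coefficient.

Γ = (Z_L − Z_0)/(Z_L + Z_0) = (95 + j8.3)/(205 + j8.3)
|Γ| = 95.4/205

|Γ| ≈ 0.465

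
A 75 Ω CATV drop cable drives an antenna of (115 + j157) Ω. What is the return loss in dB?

Γ = (40 + j157)/(190 + j157), |Γ| = 0.657
RL = −20·log₁₀|Γ| = −20·log₁₀(0.657)

RL ≈ 3.64 dB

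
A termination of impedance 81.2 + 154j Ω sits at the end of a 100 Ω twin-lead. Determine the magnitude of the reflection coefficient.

Γ = (Z_L − Z_0)/(Z_L + Z_0) = (-18.8 + j154)/(181.2 + j154)
|Γ| = 155/238

|Γ| ≈ 0.652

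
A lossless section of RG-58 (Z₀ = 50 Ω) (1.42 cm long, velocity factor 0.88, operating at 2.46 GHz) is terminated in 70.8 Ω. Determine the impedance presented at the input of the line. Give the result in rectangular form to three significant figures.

λ = v/f = 0.88·c / 2.46 GHz = 0.107 m
βl = 2π·l/λ = 2π × 0.132 = 47.6°
tan(βl) = tan(47.6°) = 1.1
Z_in = Z_0·(Z_L + jZ_0·tanβl)/(Z_0 + jZ_L·tanβl)
     = 50·(70.8 + j54.8)/(50 + j77.6)

Z_in ≈ 45.7 − j16.2 Ω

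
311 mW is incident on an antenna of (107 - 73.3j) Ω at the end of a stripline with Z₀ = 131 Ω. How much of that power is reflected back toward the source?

P_reflected ≈ 29.8 mW

|Γ| = |(-24 − j73.3)/(238 − j73.3)| = 0.31
|Γ|² = 0.0959
P_refl = |Γ|²·P_inc = 29.8 mW, P_del = (1 − |Γ|²)·P_inc = 281 mW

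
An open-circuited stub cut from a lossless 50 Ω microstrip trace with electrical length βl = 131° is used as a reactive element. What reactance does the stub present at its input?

tan(βl) = -1.15
For an open-circuited stub, Z_in = −jZ_0·cot(βl) = −jZ_0/tan(βl)

X_in ≈ 43.5 Ω (inductive)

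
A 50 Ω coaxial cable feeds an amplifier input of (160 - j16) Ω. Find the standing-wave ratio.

Γ = (Z_L − Z_0)/(Z_L + Z_0) = (110 − j16)/(210 − j16)
|Γ| = 111/211 = 0.528
VSWR = (1 + |Γ|)/(1 − |Γ|) = 1.53/0.472

VSWR ≈ 3.24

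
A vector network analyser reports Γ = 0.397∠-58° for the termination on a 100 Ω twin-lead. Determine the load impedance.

Z_L ≈ 114 − j91.4 Ω

Z_L = Z_0·(1 + Γ)/(1 − Γ) = 100·(1.21 − j0.337)/(0.79 + j0.337)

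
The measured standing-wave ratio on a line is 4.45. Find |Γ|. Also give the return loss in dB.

|Γ| ≈ 0.633; return loss ≈ 3.97 dB

|Γ| = (S − 1)/(S + 1) = (4.45 − 1)/(4.45 + 1) = 3.45/5.45
RL = −20·log₁₀|Γ| = −20·log₁₀(0.633)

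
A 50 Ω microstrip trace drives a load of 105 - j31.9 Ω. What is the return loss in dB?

Γ = (55 − j31.9)/(155 − j31.9), |Γ| = 0.402
RL = −20·log₁₀|Γ| = −20·log₁₀(0.402)

RL ≈ 7.92 dB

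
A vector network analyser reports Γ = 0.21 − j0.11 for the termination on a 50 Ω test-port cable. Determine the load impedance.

Z_L = Z_0·(1 + Γ)/(1 − Γ) = 50·(1.21 − j0.11)/(0.79 + j0.11)

Z_L ≈ 74.2 − j17.3 Ω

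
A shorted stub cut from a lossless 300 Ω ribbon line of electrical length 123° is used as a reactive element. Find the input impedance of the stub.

Z_in ≈ −j462 Ω

tan(βl) = -1.54
For a shorted stub, Z_in = jZ_0·tan(βl)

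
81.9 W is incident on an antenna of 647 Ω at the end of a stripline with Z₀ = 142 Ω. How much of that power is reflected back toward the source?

P_reflected ≈ 33.6 W

Γ = (647 − 142)/(647 + 142) = 0.64
|Γ|² = 0.41
P_refl = |Γ|²·P_inc = 33.6 W, P_del = (1 − |Γ|²)·P_inc = 48.3 W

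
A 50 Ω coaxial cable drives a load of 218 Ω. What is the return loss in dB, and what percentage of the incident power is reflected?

Γ = (218 − 50)/(218 + 50) = 0.627
RL = −20·log₁₀(0.627) = 4.06 dB
P_refl/P_inc = |Γ|² = 0.393

RL ≈ 4.06 dB; 39.3% of incident power reflected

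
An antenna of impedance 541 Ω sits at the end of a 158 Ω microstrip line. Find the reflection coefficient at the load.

Γ = (Z_L − Z_0)/(Z_L + Z_0) = (541 − 158)/(541 + 158) = 383/699

Γ = 0.548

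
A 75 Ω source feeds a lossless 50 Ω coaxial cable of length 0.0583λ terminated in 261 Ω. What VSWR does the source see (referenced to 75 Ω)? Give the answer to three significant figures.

βl = 2π × 0.0583 = 21°
tan(βl) = 0.384
Z_in = Z_0·(Z_L + jZ_0·tanβl)/(Z_0 + jZ_L·tanβl) = 59.8 − j100 Ω
Γ_s = (Z_in − Z_s)/(Z_in + Z_s) = (-15.2 − j100)/(135 − j100), |Γ_s| = 0.605
VSWR = (1 + |Γ_s|)/(1 − |Γ_s|)

VSWR ≈ 4.06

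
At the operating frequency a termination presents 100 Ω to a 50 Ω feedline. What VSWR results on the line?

For a purely resistive load, VSWR = R_L/Z_0 or Z_0/R_L (whichever > 1) = 100/50

VSWR ≈ 2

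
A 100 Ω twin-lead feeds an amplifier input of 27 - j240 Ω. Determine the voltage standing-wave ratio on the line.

VSWR ≈ 25.3

Γ = (Z_L − Z_0)/(Z_L + Z_0) = (-73 − j240)/(127 − j240)
|Γ| = 251/272 = 0.924
VSWR = (1 + |Γ|)/(1 − |Γ|) = 1.92/0.0761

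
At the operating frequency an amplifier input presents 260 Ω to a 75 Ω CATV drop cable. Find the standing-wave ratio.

Γ = (260 − 75)/(260 + 75) = 0.552
VSWR = (1 + 0.552)/(1 − 0.552)

VSWR ≈ 3.47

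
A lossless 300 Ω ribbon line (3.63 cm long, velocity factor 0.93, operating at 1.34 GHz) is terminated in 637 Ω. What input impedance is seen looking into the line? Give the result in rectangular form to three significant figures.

λ = v/f = 0.93·c / 1.34 GHz = 0.208 m
βl = 2π·l/λ = 2π × 0.174 = 62.8°
tan(βl) = tan(62.8°) = 1.94
Z_in = Z_0·(Z_L + jZ_0·tanβl)/(Z_0 + jZ_L·tanβl)
     = 300·(637 + j583)/(300 + j1240)

Z_in ≈ 169 − j113 Ω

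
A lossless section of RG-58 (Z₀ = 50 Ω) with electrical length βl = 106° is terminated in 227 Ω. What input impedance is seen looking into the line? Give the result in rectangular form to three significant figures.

Z_in ≈ 11.9 + j13.6 Ω

tan(βl) = tan(106°) = -3.49
Z_in = Z_0·(Z_L + jZ_0·tanβl)/(Z_0 + jZ_L·tanβl)
     = 50·(227 − j174)/(50 − j792)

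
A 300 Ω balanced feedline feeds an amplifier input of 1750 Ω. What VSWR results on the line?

VSWR ≈ 5.83

Γ = (1750 − 300)/(1750 + 300) = 0.707
VSWR = (1 + 0.707)/(1 − 0.707)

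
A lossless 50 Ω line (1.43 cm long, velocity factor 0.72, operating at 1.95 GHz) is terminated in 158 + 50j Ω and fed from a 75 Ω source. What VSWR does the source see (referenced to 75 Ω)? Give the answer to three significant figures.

λ = v/f = 0.72·c / 1.95 GHz = 0.111 m
βl = 2π·l/λ = 2π × 0.129 = 46.5°
tan(βl) = 1.05
Z_in = Z_0·(Z_L + jZ_0·tanβl)/(Z_0 + jZ_L·tanβl) = 30.1 − j48 Ω
Γ_s = (Z_in − Z_s)/(Z_in + Z_s) = (-44.9 − j48)/(105 − j48), |Γ_s| = 0.569
VSWR = (1 + |Γ_s|)/(1 − |Γ_s|)

VSWR ≈ 3.64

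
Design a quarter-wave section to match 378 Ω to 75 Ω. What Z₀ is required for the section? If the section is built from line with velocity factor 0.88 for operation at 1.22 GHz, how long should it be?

Z_qwt ≈ 168 Ω; length ≈ 5.41 cm

Z_qwt = √(Z_0·R_L) = √(75 × 378) = √28350
λ = 0.88·c/f = 0.216 m, so l = λ/4 = 0.0541 m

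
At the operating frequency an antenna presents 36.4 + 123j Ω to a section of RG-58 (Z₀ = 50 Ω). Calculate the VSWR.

VSWR ≈ 10.3

Γ = (Z_L − Z_0)/(Z_L + Z_0) = (-13.6 + j123)/(86.4 + j123)
|Γ| = 124/150 = 0.823
VSWR = (1 + |Γ|)/(1 − |Γ|) = 1.82/0.177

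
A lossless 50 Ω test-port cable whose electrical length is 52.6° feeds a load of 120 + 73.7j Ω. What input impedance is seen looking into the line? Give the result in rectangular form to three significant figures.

Z_in ≈ 30.4 − j47.2 Ω

tan(βl) = tan(52.6°) = 1.31
Z_in = Z_0·(Z_L + jZ_0·tanβl)/(Z_0 + jZ_L·tanβl)
     = 50·(120 + j139)/(-46.4 + j157)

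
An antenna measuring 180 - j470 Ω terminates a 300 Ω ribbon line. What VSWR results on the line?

VSWR ≈ 6.2

Γ = (Z_L − Z_0)/(Z_L + Z_0) = (-120 − j470)/(480 − j470)
|Γ| = 485/672 = 0.722
VSWR = (1 + |Γ|)/(1 − |Γ|) = 1.72/0.278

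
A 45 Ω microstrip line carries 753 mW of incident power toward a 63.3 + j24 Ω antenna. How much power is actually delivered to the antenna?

|Γ| = |(18.3 + j24)/(108.3 + j24)| = 0.272
|Γ|² = 0.074
P_refl = |Γ|²·P_inc = 55.7 mW, P_del = (1 − |Γ|²)·P_inc = 697 mW

P_delivered ≈ 697 mW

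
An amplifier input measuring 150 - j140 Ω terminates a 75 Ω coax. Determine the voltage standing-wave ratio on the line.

VSWR ≈ 3.99

Γ = (Z_L − Z_0)/(Z_L + Z_0) = (75 − j140)/(225 − j140)
|Γ| = 159/265 = 0.599
VSWR = (1 + |Γ|)/(1 − |Γ|) = 1.6/0.401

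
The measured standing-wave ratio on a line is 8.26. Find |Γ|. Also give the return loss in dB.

|Γ| = (S − 1)/(S + 1) = (8.26 − 1)/(8.26 + 1) = 7.26/9.26
RL = −20·log₁₀|Γ| = −20·log₁₀(0.784)

|Γ| ≈ 0.784; return loss ≈ 2.11 dB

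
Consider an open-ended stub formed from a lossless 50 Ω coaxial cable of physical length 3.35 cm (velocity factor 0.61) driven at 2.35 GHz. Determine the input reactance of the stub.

λ = v/f = 0.61·c / 2.35 GHz = 0.0779 m
βl = 2π·l/λ = 2π × 0.43 = 155°
tan(βl) = -0.469
For an open-ended stub, Z_in = −jZ_0·cot(βl) = −jZ_0/tan(βl)

X_in ≈ 107 Ω (inductive)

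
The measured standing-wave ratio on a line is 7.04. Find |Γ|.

|Γ| ≈ 0.751

|Γ| = (S − 1)/(S + 1) = (7.04 − 1)/(7.04 + 1) = 6.04/8.04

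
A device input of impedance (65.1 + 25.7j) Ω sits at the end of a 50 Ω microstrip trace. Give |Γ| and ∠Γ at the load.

Γ ≈ 0.253 ∠ 47°

Γ = (Z_L − Z_0)/(Z_L + Z_0) = (15.1 + j25.7)/(115.1 + j25.7)
|Γ| = 29.8/118 = 0.253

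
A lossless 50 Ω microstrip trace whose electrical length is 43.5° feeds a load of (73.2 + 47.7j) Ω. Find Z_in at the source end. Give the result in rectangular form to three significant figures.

tan(βl) = tan(43.5°) = 0.949
Z_in = Z_0·(Z_L + jZ_0·tanβl)/(Z_0 + jZ_L·tanβl)
     = 50·(73.2 + j95.1)/(4.73 + j69.5)

Z_in ≈ 71.7 − j47.8 Ω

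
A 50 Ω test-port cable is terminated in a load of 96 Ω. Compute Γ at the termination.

Γ = (Z_L − Z_0)/(Z_L + Z_0) = (96 − 50)/(96 + 50) = 46/146

Γ = 0.315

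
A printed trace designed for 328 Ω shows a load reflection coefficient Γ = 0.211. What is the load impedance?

Z_L = Z_0·(1 + Γ)/(1 − Γ) = 328·(1.21)/(0.789)

Z_L ≈ 503 Ω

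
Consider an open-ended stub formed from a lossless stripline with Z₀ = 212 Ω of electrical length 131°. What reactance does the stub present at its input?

tan(βl) = -1.15
For an open-ended stub, Z_in = −jZ_0·cot(βl) = −jZ_0/tan(βl)

X_in ≈ 184 Ω (inductive)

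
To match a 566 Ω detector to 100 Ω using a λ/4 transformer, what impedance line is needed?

Z_qwt ≈ 238 Ω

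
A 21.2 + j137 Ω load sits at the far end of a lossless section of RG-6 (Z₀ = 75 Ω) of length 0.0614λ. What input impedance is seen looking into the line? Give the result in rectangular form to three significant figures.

Z_in ≈ 309 + j511 Ω

βl = 2π × 0.0614 = 22.1°
tan(βl) = tan(22.1°) = 0.406
Z_in = Z_0·(Z_L + jZ_0·tanβl)/(Z_0 + jZ_L·tanβl)
     = 75·(21.2 + j167)/(19.4 + j8.61)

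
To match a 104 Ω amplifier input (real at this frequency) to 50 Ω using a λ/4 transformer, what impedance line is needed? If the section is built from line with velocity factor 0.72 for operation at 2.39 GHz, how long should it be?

Z_qwt ≈ 72.1 Ω; length ≈ 2.26 cm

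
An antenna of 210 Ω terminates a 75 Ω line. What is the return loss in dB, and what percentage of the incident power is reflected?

RL ≈ 6.49 dB; 22.4% of incident power reflected

Γ = (210 − 75)/(210 + 75) = 0.474
RL = −20·log₁₀(0.474) = 6.49 dB
P_refl/P_inc = |Γ|² = 0.224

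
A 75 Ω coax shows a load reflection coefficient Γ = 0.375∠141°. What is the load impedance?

Z_L = Z_0·(1 + Γ)/(1 − Γ) = 75·(0.709 + j0.236)/(1.29 − j0.236)

Z_L ≈ 37.4 + j20.5 Ω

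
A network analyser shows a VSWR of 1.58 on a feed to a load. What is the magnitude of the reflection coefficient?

|Γ| ≈ 0.225

|Γ| = (S − 1)/(S + 1) = (1.58 − 1)/(1.58 + 1) = 0.58/2.58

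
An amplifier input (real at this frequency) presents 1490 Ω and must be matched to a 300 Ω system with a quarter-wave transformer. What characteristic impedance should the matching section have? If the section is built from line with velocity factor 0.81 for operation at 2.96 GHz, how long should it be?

Z_qwt ≈ 669 Ω; length ≈ 2.05 cm

Z_qwt = √(Z_0·R_L) = √(300 × 1490) = √447000
λ = 0.81·c/f = 0.0821 m, so l = λ/4 = 0.0205 m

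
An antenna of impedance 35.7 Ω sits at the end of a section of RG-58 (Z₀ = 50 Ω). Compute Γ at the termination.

Γ = (Z_L − Z_0)/(Z_L + Z_0) = (35.7 − 50)/(35.7 + 50) = -14.3/85.7

Γ = -0.167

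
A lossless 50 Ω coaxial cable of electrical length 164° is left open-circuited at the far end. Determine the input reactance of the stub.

X_in ≈ 174 Ω (inductive)

tan(βl) = -0.287
For an open-circuited stub, Z_in = −jZ_0·cot(βl) = −jZ_0/tan(βl)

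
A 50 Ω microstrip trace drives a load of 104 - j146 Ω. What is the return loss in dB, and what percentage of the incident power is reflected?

RL ≈ 2.69 dB; 53.8% of incident power reflected

Γ = (54 − j146)/(154 − j146), |Γ| = 0.734
RL = −20·log₁₀(0.734) = 2.69 dB
P_refl/P_inc = |Γ|² = 0.538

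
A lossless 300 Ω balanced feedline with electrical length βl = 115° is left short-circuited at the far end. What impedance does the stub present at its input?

tan(βl) = -2.14
For a short-circuited stub, Z_in = jZ_0·tan(βl)

Z_in ≈ −j643 Ω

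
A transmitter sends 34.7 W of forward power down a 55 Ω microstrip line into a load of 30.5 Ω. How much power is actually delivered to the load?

Γ = (30.5 − 55)/(30.5 + 55) = -0.287
|Γ|² = 0.0821
P_refl = |Γ|²·P_inc = 2.85 W, P_del = (1 − |Γ|²)·P_inc = 31.9 W

P_delivered ≈ 31.9 W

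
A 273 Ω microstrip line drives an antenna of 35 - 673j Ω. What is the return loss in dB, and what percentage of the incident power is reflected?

Γ = (-238 − j673)/(308 − j673), |Γ| = 0.964
RL = −20·log₁₀(0.964) = 0.314 dB
P_refl/P_inc = |Γ|² = 0.93

RL ≈ 0.314 dB; 93% of incident power reflected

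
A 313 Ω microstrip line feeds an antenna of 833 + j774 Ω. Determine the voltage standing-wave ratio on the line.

Γ = (Z_L − Z_0)/(Z_L + Z_0) = (520 + j774)/(1146 + j774)
|Γ| = 932/1380 = 0.674
VSWR = (1 + |Γ|)/(1 − |Γ|) = 1.67/0.326

VSWR ≈ 5.14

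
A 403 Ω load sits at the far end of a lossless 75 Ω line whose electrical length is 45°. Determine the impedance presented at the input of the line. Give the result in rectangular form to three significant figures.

tan(βl) = tan(45°) = 1
Z_in = Z_0·(Z_L + jZ_0·tanβl)/(Z_0 + jZ_L·tanβl)
     = 75·(403 + j75)/(75 + j403)

Z_in ≈ 27 − j70 Ω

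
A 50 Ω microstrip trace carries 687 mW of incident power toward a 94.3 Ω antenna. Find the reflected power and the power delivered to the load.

Γ = (94.3 − 50)/(94.3 + 50) = 0.307
|Γ|² = 0.0942
P_refl = |Γ|²·P_inc = 64.7 mW, P_del = (1 − |Γ|²)·P_inc = 622 mW

P_reflected ≈ 64.7 mW; P_delivered ≈ 622 mW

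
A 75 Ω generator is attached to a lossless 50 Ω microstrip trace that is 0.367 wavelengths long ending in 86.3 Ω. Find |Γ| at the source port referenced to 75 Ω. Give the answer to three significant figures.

βl = 2π × 0.367 = 132°
tan(βl) = -1.11
Z_in = Z_0·(Z_L + jZ_0·tanβl)/(Z_0 + jZ_L·tanβl) = 41.3 + j23.6 Ω
Γ_s = (Z_in − Z_s)/(Z_in + Z_s) = (-33.7 + j23.6)/(116 + j23.6), |Γ_s| = 0.346

|Γ| ≈ 0.346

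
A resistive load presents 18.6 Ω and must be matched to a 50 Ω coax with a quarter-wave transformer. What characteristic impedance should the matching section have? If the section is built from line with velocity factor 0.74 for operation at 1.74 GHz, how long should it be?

Z_qwt = √(Z_0·R_L) = √(50 × 18.6) = √930
λ = 0.74·c/f = 0.128 m, so l = λ/4 = 0.0319 m

Z_qwt ≈ 30.5 Ω; length ≈ 3.19 cm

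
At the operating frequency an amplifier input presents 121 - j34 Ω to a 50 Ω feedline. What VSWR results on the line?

Γ = (Z_L − Z_0)/(Z_L + Z_0) = (71 − j34)/(171 − j34)
|Γ| = 78.7/174 = 0.452
VSWR = (1 + |Γ|)/(1 − |Γ|) = 1.45/0.548

VSWR ≈ 2.65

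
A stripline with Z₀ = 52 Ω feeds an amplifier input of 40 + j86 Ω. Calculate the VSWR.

Γ = (Z_L − Z_0)/(Z_L + Z_0) = (-12 + j86)/(92 + j86)
|Γ| = 86.8/126 = 0.689
VSWR = (1 + |Γ|)/(1 − |Γ|) = 1.69/0.311

VSWR ≈ 5.44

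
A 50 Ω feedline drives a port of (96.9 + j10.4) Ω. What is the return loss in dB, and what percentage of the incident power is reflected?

Γ = (46.9 + j10.4)/(146.9 + j10.4), |Γ| = 0.326
RL = −20·log₁₀(0.326) = 9.73 dB
P_refl/P_inc = |Γ|² = 0.106

RL ≈ 9.73 dB; 10.6% of incident power reflected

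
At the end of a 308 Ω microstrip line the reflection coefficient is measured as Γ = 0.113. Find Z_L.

Z_L ≈ 386 Ω

Z_L = Z_0·(1 + Γ)/(1 − Γ) = 308·(1.11)/(0.887)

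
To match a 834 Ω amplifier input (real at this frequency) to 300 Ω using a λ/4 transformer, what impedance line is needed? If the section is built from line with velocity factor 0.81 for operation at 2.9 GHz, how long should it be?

Z_qwt = √(Z_0·R_L) = √(300 × 834) = √250200
λ = 0.81·c/f = 0.0838 m, so l = λ/4 = 0.0209 m

Z_qwt ≈ 500 Ω; length ≈ 2.09 cm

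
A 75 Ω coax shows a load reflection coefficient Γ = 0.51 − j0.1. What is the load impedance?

Z_L = Z_0·(1 + Γ)/(1 − Γ) = 75·(1.51 − j0.1)/(0.49 + j0.1)

Z_L ≈ 219 − j60 Ω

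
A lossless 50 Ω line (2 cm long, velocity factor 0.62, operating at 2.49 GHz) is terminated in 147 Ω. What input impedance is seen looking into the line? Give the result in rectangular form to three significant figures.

λ = v/f = 0.62·c / 2.49 GHz = 0.0747 m
βl = 2π·l/λ = 2π × 0.268 = 96.4°
tan(βl) = tan(96.4°) = -8.93
Z_in = Z_0·(Z_L + jZ_0·tanβl)/(Z_0 + jZ_L·tanβl)
     = 50·(147 − j447)/(50 − j1310)

Z_in ≈ 17.2 + j4.94 Ω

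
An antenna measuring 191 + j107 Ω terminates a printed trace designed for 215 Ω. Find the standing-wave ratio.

Γ = (Z_L − Z_0)/(Z_L + Z_0) = (-24 + j107)/(406 + j107)
|Γ| = 110/420 = 0.261
VSWR = (1 + |Γ|)/(1 − |Γ|) = 1.26/0.739

VSWR ≈ 1.71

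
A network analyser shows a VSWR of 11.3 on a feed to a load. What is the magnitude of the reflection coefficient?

|Γ| ≈ 0.837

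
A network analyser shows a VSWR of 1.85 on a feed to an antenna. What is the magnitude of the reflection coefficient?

|Γ| = (S − 1)/(S + 1) = (1.85 − 1)/(1.85 + 1) = 0.85/2.85

|Γ| ≈ 0.298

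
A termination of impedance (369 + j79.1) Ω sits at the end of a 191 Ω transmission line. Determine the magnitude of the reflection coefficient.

|Γ| ≈ 0.344

Γ = (Z_L − Z_0)/(Z_L + Z_0) = (178 + j79.1)/(560 + j79.1)
|Γ| = 195/566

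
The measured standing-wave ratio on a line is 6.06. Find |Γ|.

|Γ| ≈ 0.717

|Γ| = (S − 1)/(S + 1) = (6.06 − 1)/(6.06 + 1) = 5.06/7.06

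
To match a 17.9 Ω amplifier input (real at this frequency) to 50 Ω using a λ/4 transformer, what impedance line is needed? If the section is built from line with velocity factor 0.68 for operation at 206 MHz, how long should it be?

Z_qwt ≈ 29.9 Ω; length ≈ 24.8 cm

Z_qwt = √(Z_0·R_L) = √(50 × 17.9) = √895
λ = 0.68·c/f = 0.99 m, so l = λ/4 = 0.248 m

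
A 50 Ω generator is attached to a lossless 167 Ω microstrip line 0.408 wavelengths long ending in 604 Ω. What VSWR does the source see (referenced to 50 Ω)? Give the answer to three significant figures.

VSWR ≈ 9.02

βl = 2π × 0.408 = 147°
tan(βl) = -0.652
Z_in = Z_0·(Z_L + jZ_0·tanβl)/(Z_0 + jZ_L·tanβl) = 131 + j200 Ω
Γ_s = (Z_in − Z_s)/(Z_in + Z_s) = (81.1 + j200)/(181 + j200), |Γ_s| = 0.8
VSWR = (1 + |Γ_s|)/(1 − |Γ_s|)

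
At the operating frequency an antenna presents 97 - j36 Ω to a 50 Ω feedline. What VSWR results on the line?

VSWR ≈ 2.29

Γ = (Z_L − Z_0)/(Z_L + Z_0) = (47 − j36)/(147 − j36)
|Γ| = 59.2/151 = 0.391
VSWR = (1 + |Γ|)/(1 − |Γ|) = 1.39/0.609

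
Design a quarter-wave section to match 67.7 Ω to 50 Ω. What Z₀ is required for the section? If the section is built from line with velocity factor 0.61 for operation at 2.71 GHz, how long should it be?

Z_qwt = √(Z_0·R_L) = √(50 × 67.7) = √3385
λ = 0.61·c/f = 0.0675 m, so l = λ/4 = 0.0169 m

Z_qwt ≈ 58.2 Ω; length ≈ 1.69 cm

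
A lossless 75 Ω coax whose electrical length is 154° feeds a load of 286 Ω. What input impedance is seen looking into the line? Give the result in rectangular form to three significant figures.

tan(βl) = tan(154°) = -0.488
Z_in = Z_0·(Z_L + jZ_0·tanβl)/(Z_0 + jZ_L·tanβl)
     = 75·(286 − j36.6)/(75 − j139)

Z_in ≈ 79.4 + j111 Ω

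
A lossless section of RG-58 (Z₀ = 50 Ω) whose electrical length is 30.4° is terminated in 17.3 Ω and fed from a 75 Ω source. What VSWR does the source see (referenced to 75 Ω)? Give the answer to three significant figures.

tan(βl) = 0.587
Z_in = Z_0·(Z_L + jZ_0·tanβl)/(Z_0 + jZ_L·tanβl) = 22.3 + j24.8 Ω
Γ_s = (Z_in − Z_s)/(Z_in + Z_s) = (-52.7 + j24.8)/(97.3 + j24.8), |Γ_s| = 0.58
VSWR = (1 + |Γ_s|)/(1 − |Γ_s|)

VSWR ≈ 3.76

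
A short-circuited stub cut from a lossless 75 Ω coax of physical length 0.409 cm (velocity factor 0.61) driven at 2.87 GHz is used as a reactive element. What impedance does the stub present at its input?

Z_in ≈ +j32 Ω

λ = v/f = 0.61·c / 2.87 GHz = 0.0638 m
βl = 2π·l/λ = 2π × 0.0641 = 23.1°
tan(βl) = 0.426
For a short-circuited stub, Z_in = jZ_0·tan(βl)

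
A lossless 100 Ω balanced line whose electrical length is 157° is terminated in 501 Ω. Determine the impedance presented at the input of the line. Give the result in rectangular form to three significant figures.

tan(βl) = tan(157°) = -0.424
Z_in = Z_0·(Z_L + jZ_0·tanβl)/(Z_0 + jZ_L·tanβl)
     = 100·(501 − j42.4)/(100 − j213)

Z_in ≈ 107 + j185 Ω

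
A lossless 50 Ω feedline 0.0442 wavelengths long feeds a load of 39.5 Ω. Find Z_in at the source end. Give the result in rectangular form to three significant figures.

βl = 2π × 0.0442 = 15.9°
tan(βl) = tan(15.9°) = 0.285
Z_in = Z_0·(Z_L + jZ_0·tanβl)/(Z_0 + jZ_L·tanβl)
     = 50·(39.5 + j14.3)/(50 + j11.3)

Z_in ≈ 40.6 + j5.1 Ω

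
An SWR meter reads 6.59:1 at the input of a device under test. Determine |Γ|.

|Γ| = (S − 1)/(S + 1) = (6.59 − 1)/(6.59 + 1) = 5.59/7.59

|Γ| ≈ 0.736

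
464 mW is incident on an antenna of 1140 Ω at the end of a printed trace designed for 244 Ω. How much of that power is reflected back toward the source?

Γ = (1140 − 244)/(1140 + 244) = 0.647
|Γ|² = 0.419
P_refl = |Γ|²·P_inc = 194 mW, P_del = (1 − |Γ|²)·P_inc = 270 mW

P_reflected ≈ 194 mW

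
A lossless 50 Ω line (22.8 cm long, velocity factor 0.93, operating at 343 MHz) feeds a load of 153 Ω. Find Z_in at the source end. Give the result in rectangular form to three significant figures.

Z_in ≈ 16.9 + j8.57 Ω

λ = v/f = 0.93·c / 343 MHz = 0.813 m
βl = 2π·l/λ = 2π × 0.28 = 101°
tan(βl) = tan(101°) = -5.19
Z_in = Z_0·(Z_L + jZ_0·tanβl)/(Z_0 + jZ_L·tanβl)
     = 50·(153 − j259)/(50 − j794)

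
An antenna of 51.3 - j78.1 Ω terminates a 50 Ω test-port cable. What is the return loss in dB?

Γ = (1.3 − j78.1)/(101.3 − j78.1), |Γ| = 0.611
RL = −20·log₁₀|Γ| = −20·log₁₀(0.611)

RL ≈ 4.28 dB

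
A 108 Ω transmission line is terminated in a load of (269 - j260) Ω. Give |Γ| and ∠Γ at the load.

Γ ≈ 0.668 ∠ -23.6°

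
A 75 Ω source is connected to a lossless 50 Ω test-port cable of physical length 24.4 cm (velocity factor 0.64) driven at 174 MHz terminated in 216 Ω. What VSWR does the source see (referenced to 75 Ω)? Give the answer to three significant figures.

λ = v/f = 0.64·c / 174 MHz = 1.1 m
βl = 2π·l/λ = 2π × 0.221 = 79.6°
tan(βl) = 5.45
Z_in = Z_0·(Z_L + jZ_0·tanβl)/(Z_0 + jZ_L·tanβl) = 11.9 − j8.67 Ω
Γ_s = (Z_in − Z_s)/(Z_in + Z_s) = (-63.1 − j8.67)/(86.9 − j8.67), |Γ_s| = 0.728
VSWR = (1 + |Γ_s|)/(1 − |Γ_s|)

VSWR ≈ 6.37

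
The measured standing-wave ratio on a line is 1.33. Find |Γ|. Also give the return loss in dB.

|Γ| = (S − 1)/(S + 1) = (1.33 − 1)/(1.33 + 1) = 0.33/2.33
RL = −20·log₁₀|Γ| = −20·log₁₀(0.142)

|Γ| ≈ 0.142; return loss ≈ 17 dB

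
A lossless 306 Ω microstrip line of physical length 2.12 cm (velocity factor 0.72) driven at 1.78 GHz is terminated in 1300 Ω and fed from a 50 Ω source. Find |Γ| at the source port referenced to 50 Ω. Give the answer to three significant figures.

λ = v/f = 0.72·c / 1.78 GHz = 0.121 m
βl = 2π·l/λ = 2π × 0.175 = 62.9°
tan(βl) = 1.95
Z_in = Z_0·(Z_L + jZ_0·tanβl)/(Z_0 + jZ_L·tanβl) = 89.6 − j146 Ω
Γ_s = (Z_in − Z_s)/(Z_in + Z_s) = (39.6 − j146)/(140 − j146), |Γ_s| = 0.749

|Γ| ≈ 0.749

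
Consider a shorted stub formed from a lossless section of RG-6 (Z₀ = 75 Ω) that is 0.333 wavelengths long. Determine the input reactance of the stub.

X_in ≈ -131 Ω (capacitive)

βl = 2π × 0.333 = 120°
tan(βl) = -1.74
For a shorted stub, Z_in = jZ_0·tan(βl)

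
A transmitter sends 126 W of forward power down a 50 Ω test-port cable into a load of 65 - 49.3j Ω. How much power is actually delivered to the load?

|Γ| = |(15 − j49.3)/(115 − j49.3)| = 0.412
|Γ|² = 0.17
P_refl = |Γ|²·P_inc = 21.4 W, P_del = (1 − |Γ|²)·P_inc = 105 W

P_delivered ≈ 105 W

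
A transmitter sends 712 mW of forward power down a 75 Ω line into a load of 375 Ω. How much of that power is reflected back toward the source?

Γ = (375 − 75)/(375 + 75) = 0.667
|Γ|² = 0.444
P_refl = |Γ|²·P_inc = 316 mW, P_del = (1 − |Γ|²)·P_inc = 396 mW

P_reflected ≈ 316 mW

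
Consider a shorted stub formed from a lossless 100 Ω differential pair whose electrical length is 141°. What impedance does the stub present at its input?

Z_in ≈ −j81 Ω

tan(βl) = -0.81
For a shorted stub, Z_in = jZ_0·tan(βl)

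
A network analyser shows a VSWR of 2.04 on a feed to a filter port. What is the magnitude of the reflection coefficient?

|Γ| = (S − 1)/(S + 1) = (2.04 − 1)/(2.04 + 1) = 1.04/3.04

|Γ| ≈ 0.342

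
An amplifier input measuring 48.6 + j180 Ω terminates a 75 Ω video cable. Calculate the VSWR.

Γ = (Z_L − Z_0)/(Z_L + Z_0) = (-26.4 + j180)/(123.6 + j180)
|Γ| = 182/218 = 0.833
VSWR = (1 + |Γ|)/(1 − |Γ|) = 1.83/0.167

VSWR ≈ 11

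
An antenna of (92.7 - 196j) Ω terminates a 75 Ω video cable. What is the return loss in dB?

Γ = (17.7 − j196)/(167.7 − j196), |Γ| = 0.763
RL = −20·log₁₀|Γ| = −20·log₁₀(0.763)

RL ≈ 2.35 dB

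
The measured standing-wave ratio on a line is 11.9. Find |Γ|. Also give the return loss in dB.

|Γ| ≈ 0.845; return loss ≈ 1.46 dB

|Γ| = (S − 1)/(S + 1) = (11.9 − 1)/(11.9 + 1) = 10.9/12.9
RL = −20·log₁₀|Γ| = −20·log₁₀(0.845)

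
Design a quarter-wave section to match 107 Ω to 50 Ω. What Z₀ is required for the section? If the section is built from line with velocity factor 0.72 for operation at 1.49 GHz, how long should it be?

Z_qwt ≈ 73.1 Ω; length ≈ 3.62 cm

Z_qwt = √(Z_0·R_L) = √(50 × 107) = √5350
λ = 0.72·c/f = 0.145 m, so l = λ/4 = 0.0362 m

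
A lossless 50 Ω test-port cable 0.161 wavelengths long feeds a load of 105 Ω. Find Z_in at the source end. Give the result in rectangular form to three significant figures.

βl = 2π × 0.161 = 58°
tan(βl) = tan(58°) = 1.6
Z_in = Z_0·(Z_L + jZ_0·tanβl)/(Z_0 + jZ_L·tanβl)
     = 50·(105 + j79.9)/(50 + j168)

Z_in ≈ 30.4 − j22.2 Ω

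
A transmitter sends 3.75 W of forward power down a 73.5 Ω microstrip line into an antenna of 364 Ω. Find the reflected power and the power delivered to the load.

Γ = (364 − 73.5)/(364 + 73.5) = 0.664
|Γ|² = 0.441
P_refl = |Γ|²·P_inc = 1.65 W, P_del = (1 − |Γ|²)·P_inc = 2.1 W

P_reflected ≈ 1.65 W; P_delivered ≈ 2.1 W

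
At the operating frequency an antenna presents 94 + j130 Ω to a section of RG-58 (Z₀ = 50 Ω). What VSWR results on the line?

Γ = (Z_L − Z_0)/(Z_L + Z_0) = (44 + j130)/(144 + j130)
|Γ| = 137/194 = 0.707
VSWR = (1 + |Γ|)/(1 − |Γ|) = 1.71/0.293

VSWR ≈ 5.84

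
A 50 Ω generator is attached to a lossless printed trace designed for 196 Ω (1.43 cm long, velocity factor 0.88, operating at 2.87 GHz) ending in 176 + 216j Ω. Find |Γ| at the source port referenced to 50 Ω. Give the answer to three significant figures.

|Γ| ≈ 0.823

λ = v/f = 0.88·c / 2.87 GHz = 0.092 m
βl = 2π·l/λ = 2π × 0.155 = 56°
tan(βl) = 1.48
Z_in = Z_0·(Z_L + jZ_0·tanβl)/(Z_0 + jZ_L·tanβl) = 259 − j256 Ω
Γ_s = (Z_in − Z_s)/(Z_in + Z_s) = (209 − j256)/(309 − j256), |Γ_s| = 0.823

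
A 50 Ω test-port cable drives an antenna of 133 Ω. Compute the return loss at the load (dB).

RL ≈ 6.87 dB

Γ = (133 − 50)/(133 + 50) = 0.454
RL = −20·log₁₀|Γ| = −20·log₁₀(0.454)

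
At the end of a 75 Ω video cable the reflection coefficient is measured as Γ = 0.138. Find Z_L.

Z_L ≈ 99 Ω

Z_L = Z_0·(1 + Γ)/(1 − Γ) = 75·(1.14)/(0.862)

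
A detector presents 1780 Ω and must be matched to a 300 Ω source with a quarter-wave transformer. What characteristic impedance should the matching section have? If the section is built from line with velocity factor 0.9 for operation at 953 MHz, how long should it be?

Z_qwt = √(Z_0·R_L) = √(300 × 1780) = √534000
λ = 0.9·c/f = 0.283 m, so l = λ/4 = 0.0708 m

Z_qwt ≈ 731 Ω; length ≈ 7.08 cm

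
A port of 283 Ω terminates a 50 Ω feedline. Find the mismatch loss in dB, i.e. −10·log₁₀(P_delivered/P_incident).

mismatch loss ≈ 2.92 dB

Γ = (283 − 50)/(283 + 50) = 0.7
|Γ|² = 0.49, so P_del/P_inc = 1 − |Γ|² = 0.51
ML = −10·log₁₀(1 − |Γ|²)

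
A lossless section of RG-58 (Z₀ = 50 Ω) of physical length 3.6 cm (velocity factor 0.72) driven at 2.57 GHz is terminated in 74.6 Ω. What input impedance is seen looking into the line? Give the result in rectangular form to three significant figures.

λ = v/f = 0.72·c / 2.57 GHz = 0.084 m
βl = 2π·l/λ = 2π × 0.428 = 154°
tan(βl) = tan(154°) = -0.483
Z_in = Z_0·(Z_L + jZ_0·tanβl)/(Z_0 + jZ_L·tanβl)
     = 50·(74.6 − j24.2)/(50 − j36.1)

Z_in ≈ 60.5 + j19.5 Ω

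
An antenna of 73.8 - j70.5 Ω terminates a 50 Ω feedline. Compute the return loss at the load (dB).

Γ = (23.8 − j70.5)/(123.8 − j70.5), |Γ| = 0.522
RL = −20·log₁₀|Γ| = −20·log₁₀(0.522)

RL ≈ 5.64 dB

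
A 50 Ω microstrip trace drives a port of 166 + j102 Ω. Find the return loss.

RL ≈ 3.79 dB

Γ = (116 + j102)/(216 + j102), |Γ| = 0.647
RL = −20·log₁₀|Γ| = −20·log₁₀(0.647)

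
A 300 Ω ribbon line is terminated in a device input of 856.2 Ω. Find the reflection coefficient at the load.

Γ = 0.481

Γ = (Z_L − Z_0)/(Z_L + Z_0) = (856.2 − 300)/(856.2 + 300) = 556.2/1156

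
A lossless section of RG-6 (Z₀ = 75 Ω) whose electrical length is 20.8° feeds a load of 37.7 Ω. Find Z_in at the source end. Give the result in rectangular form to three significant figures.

Z_in ≈ 41.6 + j20.5 Ω

tan(βl) = tan(20.8°) = 0.38
Z_in = Z_0·(Z_L + jZ_0·tanβl)/(Z_0 + jZ_L·tanβl)
     = 75·(37.7 + j28.5)/(75 + j14.3)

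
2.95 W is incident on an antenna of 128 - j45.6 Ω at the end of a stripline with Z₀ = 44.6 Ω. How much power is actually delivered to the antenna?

|Γ| = |(83.4 − j45.6)/(172.6 − j45.6)| = 0.532
|Γ|² = 0.283
P_refl = |Γ|²·P_inc = 0.836 W, P_del = (1 − |Γ|²)·P_inc = 2.11 W

P_delivered ≈ 2.11 W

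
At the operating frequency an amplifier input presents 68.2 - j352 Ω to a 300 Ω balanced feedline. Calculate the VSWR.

VSWR ≈ 10.6

Γ = (Z_L − Z_0)/(Z_L + Z_0) = (-231.8 − j352)/(368.2 − j352)
|Γ| = 421/509 = 0.827
VSWR = (1 + |Γ|)/(1 − |Γ|) = 1.83/0.173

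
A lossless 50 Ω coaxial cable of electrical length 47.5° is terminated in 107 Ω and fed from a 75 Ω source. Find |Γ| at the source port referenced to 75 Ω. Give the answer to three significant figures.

|Γ| ≈ 0.426

tan(βl) = 1.09
Z_in = Z_0·(Z_L + jZ_0·tanβl)/(Z_0 + jZ_L·tanβl) = 36.3 − j30.3 Ω
Γ_s = (Z_in − Z_s)/(Z_in + Z_s) = (-38.7 − j30.3)/(111 − j30.3), |Γ_s| = 0.426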